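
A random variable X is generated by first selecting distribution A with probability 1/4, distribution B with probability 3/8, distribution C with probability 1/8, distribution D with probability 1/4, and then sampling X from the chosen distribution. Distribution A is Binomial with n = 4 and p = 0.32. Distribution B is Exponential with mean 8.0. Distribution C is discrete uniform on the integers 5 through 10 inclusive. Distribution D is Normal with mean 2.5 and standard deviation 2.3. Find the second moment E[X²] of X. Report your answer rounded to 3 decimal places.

For each component E[X²] = Var + (mean)², giving A: 2.5088; B: 128; C: 59.1667; D: 11.54.
Overall E[X²] = 0.25·2.5088 + 0.375·128 + 0.125·59.1667 + 0.25·11.54 = 58.908.

58.908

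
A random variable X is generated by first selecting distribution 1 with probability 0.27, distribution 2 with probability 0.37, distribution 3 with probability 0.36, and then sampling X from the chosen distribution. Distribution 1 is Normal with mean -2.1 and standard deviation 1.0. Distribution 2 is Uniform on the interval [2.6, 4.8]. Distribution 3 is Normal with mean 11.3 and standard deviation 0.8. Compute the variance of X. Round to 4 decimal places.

Per component, 1: μ=-2.1, E[X²]=5.41; 2: μ=3.7, E[X²]=14.0933; 3: μ=11.3, E[X²]=128.33.
E[X] = 0.27·-2.1 + 0.37·3.7 + 0.36·11.3 = 4.87.
E[X²] = 0.27·5.41 + 0.37·14.0933 + 0.36·128.33 = 52.874.
Var(X) = E[X²] − (E[X])² = 52.874 − 23.7169 = 29.1571.

29.1571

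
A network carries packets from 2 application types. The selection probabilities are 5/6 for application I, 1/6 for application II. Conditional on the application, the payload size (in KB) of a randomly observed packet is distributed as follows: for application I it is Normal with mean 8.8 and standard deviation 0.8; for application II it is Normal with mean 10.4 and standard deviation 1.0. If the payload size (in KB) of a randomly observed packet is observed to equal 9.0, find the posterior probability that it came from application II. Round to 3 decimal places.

0.058

Likelihoods f(9.0 | ·): I: 0.483335; II: 0.149727.
Posterior ∝ prior × likelihood. Numerator for II: 0.166667·0.149727 = 0.0249546.
Normalizing constant: 0.833333·0.483335 + 0.166667·0.149727 = 0.427734.
P(II | observation) = 0.0249546 / 0.427734 = 0.0583414.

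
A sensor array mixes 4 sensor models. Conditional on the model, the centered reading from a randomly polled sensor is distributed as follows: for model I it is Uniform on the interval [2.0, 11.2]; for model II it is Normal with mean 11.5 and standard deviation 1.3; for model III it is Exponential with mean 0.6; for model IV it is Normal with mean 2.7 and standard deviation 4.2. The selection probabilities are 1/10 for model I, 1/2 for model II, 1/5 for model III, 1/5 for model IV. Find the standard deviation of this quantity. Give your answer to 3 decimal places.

5.213

Per component, I: μ=6.6, E[X²]=50.6133; II: μ=11.5, E[X²]=133.94; III: μ=0.6, E[X²]=0.72; IV: μ=2.7, E[X²]=24.93.
E[X] = 0.1·6.6 + 0.5·11.5 + 0.2·0.6 + 0.2·2.7 = 7.07.
E[X²] = 0.1·50.6133 + 0.5·133.94 + 0.2·0.72 + 0.2·24.93 = 77.1613.
Var(X) = E[X²] − (E[X])² = 77.1613 − 49.9849 = 27.1764.
SD(X) = √27.1764 = 5.2131.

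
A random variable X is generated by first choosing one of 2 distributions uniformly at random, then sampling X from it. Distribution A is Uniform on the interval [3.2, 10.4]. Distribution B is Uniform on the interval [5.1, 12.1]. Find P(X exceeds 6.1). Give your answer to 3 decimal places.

0.727

Conditional on each component, P(X > 6.1): A: 0.597222; B: 0.857143.
By total probability, P(X > 6.1) = 0.5·0.597222 + 0.5·0.857143 = 0.727183.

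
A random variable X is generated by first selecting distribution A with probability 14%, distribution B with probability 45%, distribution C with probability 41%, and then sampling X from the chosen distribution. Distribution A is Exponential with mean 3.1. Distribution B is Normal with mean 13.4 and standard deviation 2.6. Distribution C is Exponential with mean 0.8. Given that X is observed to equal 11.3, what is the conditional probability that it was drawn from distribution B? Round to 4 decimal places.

0.9769

Likelihoods f(11.3 | ·): A: 0.0084249; B: 0.110733; C: 9.17277e-07.
Posterior ∝ prior × likelihood. Numerator for B: 0.45·0.110733 = 0.0498298.
Normalizing constant: 0.14·0.0084249 + 0.45·0.110733 + 0.41·9.17277e-07 = 0.0510097.
P(B | observation) = 0.0498298 / 0.0510097 = 0.97687.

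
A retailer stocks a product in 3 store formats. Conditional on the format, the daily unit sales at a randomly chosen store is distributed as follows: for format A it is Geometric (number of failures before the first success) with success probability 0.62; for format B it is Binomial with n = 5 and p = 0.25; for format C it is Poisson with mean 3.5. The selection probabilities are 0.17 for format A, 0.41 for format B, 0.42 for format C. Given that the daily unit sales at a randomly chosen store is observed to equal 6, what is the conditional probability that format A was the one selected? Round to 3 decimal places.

0.010

Likelihoods P(X=6 | ·): A: 0.00186678; B: 0; C: 0.0770983.
Posterior ∝ prior × likelihood. Numerator for A: 0.17·0.00186678 = 0.000317353.
Normalizing constant: 0.17·0.00186678 + 0.41·0 + 0.42·0.0770983 = 0.0326987.
P(A | observation) = 0.000317353 / 0.0326987 = 0.00970537.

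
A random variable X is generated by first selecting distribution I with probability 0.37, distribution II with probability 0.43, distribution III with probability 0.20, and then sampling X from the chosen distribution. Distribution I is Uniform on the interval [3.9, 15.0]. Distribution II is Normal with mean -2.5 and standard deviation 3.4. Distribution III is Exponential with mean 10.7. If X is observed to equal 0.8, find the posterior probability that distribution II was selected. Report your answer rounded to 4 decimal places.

Likelihoods f(0.8 | ·): I: 0; II: 0.0732604; III: 0.0867253.
Posterior ∝ prior × likelihood. Numerator for II: 0.43·0.0732604 = 0.031502.
Normalizing constant: 0.37·0 + 0.43·0.0732604 + 0.2·0.0867253 = 0.048847.
P(II | observation) = 0.031502 / 0.048847 = 0.644911.

0.6449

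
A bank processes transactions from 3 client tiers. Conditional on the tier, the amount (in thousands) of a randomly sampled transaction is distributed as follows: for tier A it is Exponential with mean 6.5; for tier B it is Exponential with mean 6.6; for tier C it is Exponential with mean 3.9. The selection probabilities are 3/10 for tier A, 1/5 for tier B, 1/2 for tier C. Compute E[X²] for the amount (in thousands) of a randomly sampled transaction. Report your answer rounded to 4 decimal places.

For each component E[X²] = Var + (mean)², giving A: 84.5; B: 87.12; C: 30.42.
Overall E[X²] = 0.3·84.5 + 0.2·87.12 + 0.5·30.42 = 57.984.

57.9840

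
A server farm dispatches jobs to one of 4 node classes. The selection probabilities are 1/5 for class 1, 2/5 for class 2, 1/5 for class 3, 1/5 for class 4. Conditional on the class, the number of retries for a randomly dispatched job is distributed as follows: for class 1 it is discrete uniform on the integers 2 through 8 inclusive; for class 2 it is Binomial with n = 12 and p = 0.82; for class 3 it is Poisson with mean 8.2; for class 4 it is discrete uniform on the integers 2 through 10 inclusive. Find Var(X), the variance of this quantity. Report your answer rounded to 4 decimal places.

8.3939

Per component, 1: μ=5, E[X²]=29; 2: μ=9.84, E[X²]=98.5968; 3: μ=8.2, E[X²]=75.44; 4: μ=6, E[X²]=42.6667.
E[X] = 0.2·5 + 0.4·9.84 + 0.2·8.2 + 0.2·6 = 7.776.
E[X²] = 0.2·29 + 0.4·98.5968 + 0.2·75.44 + 0.2·42.6667 = 68.8601.
Var(X) = E[X²] − (E[X])² = 68.8601 − 60.4662 = 8.39388.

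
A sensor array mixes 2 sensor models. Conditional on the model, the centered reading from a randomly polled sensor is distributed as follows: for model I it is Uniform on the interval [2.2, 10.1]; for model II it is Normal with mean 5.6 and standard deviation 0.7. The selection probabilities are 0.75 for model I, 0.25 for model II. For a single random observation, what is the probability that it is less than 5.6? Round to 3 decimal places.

Conditional on each model, P(X < 5.6): I: 0.43038; II: 0.5.
By total probability, P(X < 5.6) = 0.75·0.43038 + 0.25·0.5 = 0.447785.

0.448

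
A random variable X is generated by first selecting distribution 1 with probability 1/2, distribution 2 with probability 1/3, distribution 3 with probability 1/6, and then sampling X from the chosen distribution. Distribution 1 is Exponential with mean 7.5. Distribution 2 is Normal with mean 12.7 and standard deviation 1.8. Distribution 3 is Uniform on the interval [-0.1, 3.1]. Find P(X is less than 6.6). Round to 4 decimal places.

0.4594

Conditional on each component, P(X < 6.6): 1: 0.585217; 2: 0.000350882; 3: 1.
By total probability, P(X < 6.6) = 0.5·0.585217 + 0.333333·0.000350882 + 0.166667·1 = 0.459392.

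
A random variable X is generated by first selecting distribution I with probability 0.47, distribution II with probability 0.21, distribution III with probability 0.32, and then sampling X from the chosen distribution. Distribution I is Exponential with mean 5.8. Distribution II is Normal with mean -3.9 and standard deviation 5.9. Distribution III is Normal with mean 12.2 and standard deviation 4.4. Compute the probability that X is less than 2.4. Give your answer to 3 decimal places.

Conditional on each component, P(X < 2.4): I: 0.338862; II: 0.857194; III: 0.0129645.
By total probability, P(X < 2.4) = 0.47·0.338862 + 0.21·0.857194 + 0.32·0.0129645 = 0.343425.

0.343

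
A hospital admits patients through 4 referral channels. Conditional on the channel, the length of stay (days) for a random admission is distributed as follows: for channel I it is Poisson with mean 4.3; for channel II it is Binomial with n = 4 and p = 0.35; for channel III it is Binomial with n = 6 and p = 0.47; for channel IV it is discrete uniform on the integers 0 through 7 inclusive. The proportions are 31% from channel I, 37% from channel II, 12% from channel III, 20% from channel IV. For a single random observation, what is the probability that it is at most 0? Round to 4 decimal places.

0.0979

Conditional on each channel, P(X ≤ 0): I: 0.0135686; II: 0.178506; III: 0.0221644; IV: 0.125.
By total probability, P(X ≤ 0) = 0.31·0.0135686 + 0.37·0.178506 + 0.12·0.0221644 + 0.2·0.125 = 0.0979133.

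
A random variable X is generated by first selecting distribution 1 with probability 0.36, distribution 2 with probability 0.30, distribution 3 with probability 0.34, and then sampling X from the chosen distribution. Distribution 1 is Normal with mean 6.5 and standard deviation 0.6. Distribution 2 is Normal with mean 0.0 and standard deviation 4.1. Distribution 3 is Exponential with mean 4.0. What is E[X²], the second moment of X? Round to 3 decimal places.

For each component E[X²] = Var + (mean)², giving 1: 42.61; 2: 16.81; 3: 32.
Overall E[X²] = 0.36·42.61 + 0.3·16.81 + 0.34·32 = 31.2626.

31.263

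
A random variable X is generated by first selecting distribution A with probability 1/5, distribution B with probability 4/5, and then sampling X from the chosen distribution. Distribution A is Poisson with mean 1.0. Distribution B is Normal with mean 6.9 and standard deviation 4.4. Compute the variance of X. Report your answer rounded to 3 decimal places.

21.258

Per component, A: μ=1, E[X²]=2; B: μ=6.9, E[X²]=66.97.
E[X] = 0.2·1 + 0.8·6.9 = 5.72.
E[X²] = 0.2·2 + 0.8·66.97 = 53.976.
Var(X) = E[X²] − (E[X])² = 53.976 − 32.7184 = 21.2576.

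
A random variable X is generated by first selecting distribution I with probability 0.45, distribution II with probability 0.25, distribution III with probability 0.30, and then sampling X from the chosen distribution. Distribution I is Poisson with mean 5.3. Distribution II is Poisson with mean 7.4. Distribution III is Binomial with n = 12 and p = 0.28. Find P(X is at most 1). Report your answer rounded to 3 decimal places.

0.048

Conditional on each component, P(X ≤ 1): I: 0.031447; II: 0.00513452; III: 0.109981.
By total probability, P(X ≤ 1) = 0.45·0.031447 + 0.25·0.00513452 + 0.3·0.109981 = 0.0484291.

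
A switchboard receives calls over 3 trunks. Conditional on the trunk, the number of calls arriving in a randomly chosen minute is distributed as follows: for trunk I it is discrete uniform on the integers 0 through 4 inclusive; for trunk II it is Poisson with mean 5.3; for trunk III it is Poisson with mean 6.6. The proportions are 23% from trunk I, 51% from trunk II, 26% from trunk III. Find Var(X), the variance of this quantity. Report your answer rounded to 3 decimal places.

Per component, I: μ=2, E[X²]=6; II: μ=5.3, E[X²]=33.39; III: μ=6.6, E[X²]=50.16.
E[X] = 0.23·2 + 0.51·5.3 + 0.26·6.6 = 4.879.
E[X²] = 0.23·6 + 0.51·33.39 + 0.26·50.16 = 31.4505.
Var(X) = E[X²] − (E[X])² = 31.4505 − 23.8046 = 7.64586.

7.646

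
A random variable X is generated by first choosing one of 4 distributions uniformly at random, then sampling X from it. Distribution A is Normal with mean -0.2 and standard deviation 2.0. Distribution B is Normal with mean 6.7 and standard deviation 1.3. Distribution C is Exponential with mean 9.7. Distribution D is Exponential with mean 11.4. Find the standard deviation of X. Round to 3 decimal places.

8.779

Per component, A: μ=-0.2, E[X²]=4.04; B: μ=6.7, E[X²]=46.58; C: μ=9.7, E[X²]=188.18; D: μ=11.4, E[X²]=259.92.
E[X] = 0.25·-0.2 + 0.25·6.7 + 0.25·9.7 + 0.25·11.4 = 6.9.
E[X²] = 0.25·4.04 + 0.25·46.58 + 0.25·188.18 + 0.25·259.92 = 124.68.
Var(X) = E[X²] − (E[X])² = 124.68 − 47.61 = 77.07.
SD(X) = √77.07 = 8.77895.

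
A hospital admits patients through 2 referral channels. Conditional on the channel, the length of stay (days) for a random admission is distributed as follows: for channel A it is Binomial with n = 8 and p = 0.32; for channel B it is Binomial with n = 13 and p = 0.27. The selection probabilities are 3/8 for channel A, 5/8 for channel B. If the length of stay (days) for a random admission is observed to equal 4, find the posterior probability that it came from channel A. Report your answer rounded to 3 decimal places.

0.296

Likelihoods P(X=4 | ·): A: 0.15694; B: 0.2237.
Posterior ∝ prior × likelihood. Numerator for A: 0.375·0.15694 = 0.0588525.
Normalizing constant: 0.375·0.15694 + 0.625·0.2237 = 0.198665.
P(A | observation) = 0.0588525 / 0.198665 = 0.296239.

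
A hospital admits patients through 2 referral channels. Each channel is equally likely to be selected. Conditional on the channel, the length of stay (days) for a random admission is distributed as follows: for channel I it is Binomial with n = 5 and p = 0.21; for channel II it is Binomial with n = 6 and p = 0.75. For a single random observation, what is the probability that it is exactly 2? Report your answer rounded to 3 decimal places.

Conditional on each channel, P(X = 2): I: 0.21743; II: 0.032959.
By total probability, P(X = 2) = 0.5·0.21743 + 0.5·0.032959 = 0.125195.

0.125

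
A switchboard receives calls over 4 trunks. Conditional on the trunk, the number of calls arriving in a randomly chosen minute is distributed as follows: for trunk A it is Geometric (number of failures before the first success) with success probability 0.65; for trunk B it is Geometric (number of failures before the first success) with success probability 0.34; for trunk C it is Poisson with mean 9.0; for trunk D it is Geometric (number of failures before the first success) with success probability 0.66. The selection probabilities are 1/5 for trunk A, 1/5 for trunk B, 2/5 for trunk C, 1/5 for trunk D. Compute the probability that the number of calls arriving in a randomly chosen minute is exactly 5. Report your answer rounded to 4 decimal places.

0.0341

Conditional on each trunk, P(X = 5): A: 0.00341392; B: 0.0425793; C: 0.0607269; D: 0.00299874.
By total probability, P(X = 5) = 0.2·0.00341392 + 0.2·0.0425793 + 0.4·0.0607269 + 0.2·0.00299874 = 0.0340891.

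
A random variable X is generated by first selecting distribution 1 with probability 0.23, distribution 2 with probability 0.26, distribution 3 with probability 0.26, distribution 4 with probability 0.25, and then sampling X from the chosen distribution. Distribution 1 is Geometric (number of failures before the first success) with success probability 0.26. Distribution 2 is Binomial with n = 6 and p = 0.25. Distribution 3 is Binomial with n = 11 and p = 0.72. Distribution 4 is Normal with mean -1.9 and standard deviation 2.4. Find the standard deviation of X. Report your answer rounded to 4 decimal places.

4.1923

Per component, 1: μ=2.84615, E[X²]=19.0473; 2: μ=1.5, E[X²]=3.375; 3: μ=7.92, E[X²]=64.944; 4: μ=-1.9, E[X²]=9.37.
E[X] = 0.23·2.84615 + 0.26·1.5 + 0.26·7.92 + 0.25·-1.9 = 2.62882.
E[X²] = 0.23·19.0473 + 0.26·3.375 + 0.26·64.944 + 0.25·9.37 = 24.4863.
Var(X) = E[X²] − (E[X])² = 24.4863 − 6.91067 = 17.5757.
SD(X) = √17.5757 = 4.19233.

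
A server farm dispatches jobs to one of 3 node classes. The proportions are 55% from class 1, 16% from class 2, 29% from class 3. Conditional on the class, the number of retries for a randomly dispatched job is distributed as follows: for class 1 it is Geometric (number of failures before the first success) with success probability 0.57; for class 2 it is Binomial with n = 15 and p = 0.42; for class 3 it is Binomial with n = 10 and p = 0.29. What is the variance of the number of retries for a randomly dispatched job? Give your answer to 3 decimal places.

Per component, 1: μ=0.754386, E[X²]=1.89258; 2: μ=6.3, E[X²]=43.344; 3: μ=2.9, E[X²]=10.469.
E[X] = 0.55·0.754386 + 0.16·6.3 + 0.29·2.9 = 2.26391.
E[X²] = 0.55·1.89258 + 0.16·43.344 + 0.29·10.469 = 11.012.
Var(X) = E[X²] − (E[X])² = 11.012 − 5.1253 = 5.88667.

5.887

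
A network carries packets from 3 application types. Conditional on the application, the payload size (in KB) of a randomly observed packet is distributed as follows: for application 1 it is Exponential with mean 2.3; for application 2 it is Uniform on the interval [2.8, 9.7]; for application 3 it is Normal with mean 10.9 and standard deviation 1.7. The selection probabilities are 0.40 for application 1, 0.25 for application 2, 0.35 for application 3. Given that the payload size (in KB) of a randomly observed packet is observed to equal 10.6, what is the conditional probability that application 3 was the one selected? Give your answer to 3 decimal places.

0.979

Likelihoods f(10.6 | ·): 1: 0.00433252; 2: 0; 3: 0.231046.
Posterior ∝ prior × likelihood. Numerator for 3: 0.35·0.231046 = 0.0808662.
Normalizing constant: 0.4·0.00433252 + 0.25·0 + 0.35·0.231046 = 0.0825992.
P(3 | observation) = 0.0808662 / 0.0825992 = 0.979019.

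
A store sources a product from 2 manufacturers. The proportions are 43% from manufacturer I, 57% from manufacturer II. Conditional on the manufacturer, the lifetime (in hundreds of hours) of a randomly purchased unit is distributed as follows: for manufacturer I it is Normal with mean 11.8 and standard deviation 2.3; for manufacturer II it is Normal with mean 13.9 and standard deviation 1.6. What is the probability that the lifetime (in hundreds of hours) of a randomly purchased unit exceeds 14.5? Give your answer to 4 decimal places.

0.2534

Conditional on each manufacturer, P(X > 14.5): I: 0.120215; II: 0.35383.
By total probability, P(X > 14.5) = 0.43·0.120215 + 0.57·0.35383 = 0.253376.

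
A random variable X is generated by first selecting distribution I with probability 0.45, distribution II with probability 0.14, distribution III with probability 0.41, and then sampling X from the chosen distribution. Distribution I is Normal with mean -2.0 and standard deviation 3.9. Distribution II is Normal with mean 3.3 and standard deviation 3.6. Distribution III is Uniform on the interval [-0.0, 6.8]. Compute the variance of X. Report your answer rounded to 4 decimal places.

Per component, I: μ=-2, E[X²]=19.21; II: μ=3.3, E[X²]=23.85; III: μ=3.4, E[X²]=15.4133.
E[X] = 0.45·-2 + 0.14·3.3 + 0.41·3.4 = 0.956.
E[X²] = 0.45·19.21 + 0.14·23.85 + 0.41·15.4133 = 18.303.
Var(X) = E[X²] − (E[X])² = 18.303 − 0.913936 = 17.389.

17.3890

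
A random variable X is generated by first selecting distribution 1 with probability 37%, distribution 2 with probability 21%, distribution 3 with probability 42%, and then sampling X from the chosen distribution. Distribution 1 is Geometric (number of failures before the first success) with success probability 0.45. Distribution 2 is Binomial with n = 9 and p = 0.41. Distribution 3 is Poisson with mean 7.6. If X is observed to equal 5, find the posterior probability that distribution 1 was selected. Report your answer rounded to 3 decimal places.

0.093

Likelihoods P(X=5 | ·): 1: 0.0226478; 2: 0.176888; 3: 0.105742.
Posterior ∝ prior × likelihood. Numerator for 1: 0.37·0.0226478 = 0.00837968.
Normalizing constant: 0.37·0.0226478 + 0.21·0.176888 + 0.42·0.105742 = 0.0899379.
P(1 | observation) = 0.00837968 / 0.0899379 = 0.0931719.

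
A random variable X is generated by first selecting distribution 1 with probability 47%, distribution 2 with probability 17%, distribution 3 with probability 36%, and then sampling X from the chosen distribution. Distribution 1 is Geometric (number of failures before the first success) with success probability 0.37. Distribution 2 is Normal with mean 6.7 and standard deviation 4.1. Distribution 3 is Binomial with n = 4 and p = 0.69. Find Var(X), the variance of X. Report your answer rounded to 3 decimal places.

Per component, 1: μ=1.7027, E[X²]=7.5011; 2: μ=6.7, E[X²]=61.7; 3: μ=2.76, E[X²]=8.4732.
E[X] = 0.47·1.7027 + 0.17·6.7 + 0.36·2.76 = 2.93287.
E[X²] = 0.47·7.5011 + 0.17·61.7 + 0.36·8.4732 = 17.0649.
Var(X) = E[X²] − (E[X])² = 17.0649 − 8.60173 = 8.46314.

8.463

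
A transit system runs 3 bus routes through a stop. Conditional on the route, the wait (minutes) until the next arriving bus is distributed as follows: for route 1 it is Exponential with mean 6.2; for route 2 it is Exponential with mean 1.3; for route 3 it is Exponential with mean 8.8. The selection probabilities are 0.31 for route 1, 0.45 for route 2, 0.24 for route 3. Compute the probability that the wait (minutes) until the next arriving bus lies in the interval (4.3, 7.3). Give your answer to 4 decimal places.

0.1168

Conditional on each route, P(4.3 < X < 7.3): 1: 0.191727; 2: 0.0329591; 3: 0.177215.
By total probability, P(4.3 < X < 7.3) = 0.31·0.191727 + 0.45·0.0329591 + 0.24·0.177215 = 0.116798.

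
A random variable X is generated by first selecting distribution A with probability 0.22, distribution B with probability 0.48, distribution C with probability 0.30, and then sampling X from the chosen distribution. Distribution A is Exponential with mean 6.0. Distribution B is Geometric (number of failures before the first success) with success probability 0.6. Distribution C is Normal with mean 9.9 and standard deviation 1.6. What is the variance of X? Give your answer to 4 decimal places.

25.5056

Per component, A: μ=6, E[X²]=72; B: μ=0.666667, E[X²]=1.55556; C: μ=9.9, E[X²]=100.57.
E[X] = 0.22·6 + 0.48·0.666667 + 0.3·9.9 = 4.61.
E[X²] = 0.22·72 + 0.48·1.55556 + 0.3·100.57 = 46.7577.
Var(X) = E[X²] − (E[X])² = 46.7577 − 21.2521 = 25.5056.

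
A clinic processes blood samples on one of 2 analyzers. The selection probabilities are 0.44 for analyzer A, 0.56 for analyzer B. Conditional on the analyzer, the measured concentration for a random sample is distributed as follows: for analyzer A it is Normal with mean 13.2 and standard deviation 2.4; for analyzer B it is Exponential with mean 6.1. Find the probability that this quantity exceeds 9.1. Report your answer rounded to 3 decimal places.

Conditional on each analyzer, P(X > 9.1): A: 0.956213; B: 0.224967.
By total probability, P(X > 9.1) = 0.44·0.956213 + 0.56·0.224967 = 0.546715.

0.547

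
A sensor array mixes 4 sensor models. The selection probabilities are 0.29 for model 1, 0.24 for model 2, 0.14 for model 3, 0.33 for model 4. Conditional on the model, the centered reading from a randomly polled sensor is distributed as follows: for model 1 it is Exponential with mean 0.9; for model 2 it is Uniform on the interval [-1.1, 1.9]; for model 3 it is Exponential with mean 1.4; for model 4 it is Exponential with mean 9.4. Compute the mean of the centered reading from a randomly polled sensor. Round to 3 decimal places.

Component means — 1: 0.9; 2: 0.4; 3: 1.4; 4: 9.4.
E[X] = 0.29·0.9 + 0.24·0.4 + 0.14·1.4 + 0.33·9.4 = 3.655.

3.655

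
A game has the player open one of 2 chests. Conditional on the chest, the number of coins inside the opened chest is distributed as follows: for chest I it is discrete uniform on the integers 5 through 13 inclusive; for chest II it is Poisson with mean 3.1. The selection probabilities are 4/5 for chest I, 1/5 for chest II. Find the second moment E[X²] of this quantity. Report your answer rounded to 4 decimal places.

72.6753

For each component E[X²] = Var + (mean)², giving I: 87.6667; II: 12.71.
Overall E[X²] = 0.8·87.6667 + 0.2·12.71 = 72.6753.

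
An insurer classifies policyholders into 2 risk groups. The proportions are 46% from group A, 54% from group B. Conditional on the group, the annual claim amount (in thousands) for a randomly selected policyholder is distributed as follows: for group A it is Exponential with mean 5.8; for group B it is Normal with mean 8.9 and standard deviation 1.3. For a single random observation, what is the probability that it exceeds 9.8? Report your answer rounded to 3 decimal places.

0.217

Conditional on each group, P(X > 9.8): A: 0.184583; B: 0.244372.
By total probability, P(X > 9.8) = 0.46·0.184583 + 0.54·0.244372 = 0.216869.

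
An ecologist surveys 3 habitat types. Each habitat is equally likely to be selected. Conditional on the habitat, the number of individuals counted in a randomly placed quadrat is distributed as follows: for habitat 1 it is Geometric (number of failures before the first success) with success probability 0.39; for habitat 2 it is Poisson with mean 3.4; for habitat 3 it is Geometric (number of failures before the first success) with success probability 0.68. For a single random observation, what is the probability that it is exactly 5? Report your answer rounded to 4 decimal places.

Conditional on each habitat, P(X = 5): 1: 0.0329393; 2: 0.126361; 3: 0.0022817.
By total probability, P(X = 5) = 0.333333·0.0329393 + 0.333333·0.126361 + 0.333333·0.0022817 = 0.0538606.

0.0539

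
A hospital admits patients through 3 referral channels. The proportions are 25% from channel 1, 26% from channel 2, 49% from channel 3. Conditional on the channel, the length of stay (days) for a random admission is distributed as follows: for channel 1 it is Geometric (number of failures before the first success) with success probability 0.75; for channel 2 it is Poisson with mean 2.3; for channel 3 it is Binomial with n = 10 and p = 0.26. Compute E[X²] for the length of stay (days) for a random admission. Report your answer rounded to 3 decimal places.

For each component E[X²] = Var + (mean)², giving 1: 0.555556; 2: 7.59; 3: 8.684.
Overall E[X²] = 0.25·0.555556 + 0.26·7.59 + 0.49·8.684 = 6.36745.

6.367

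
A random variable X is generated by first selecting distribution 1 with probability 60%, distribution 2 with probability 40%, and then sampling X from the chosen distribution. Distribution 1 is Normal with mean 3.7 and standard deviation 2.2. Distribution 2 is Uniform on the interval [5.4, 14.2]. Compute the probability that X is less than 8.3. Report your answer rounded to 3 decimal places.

Conditional on each component, P(X < 8.3): 1: 0.981732; 2: 0.329545.
By total probability, P(X < 8.3) = 0.6·0.981732 + 0.4·0.329545 = 0.720857.

0.721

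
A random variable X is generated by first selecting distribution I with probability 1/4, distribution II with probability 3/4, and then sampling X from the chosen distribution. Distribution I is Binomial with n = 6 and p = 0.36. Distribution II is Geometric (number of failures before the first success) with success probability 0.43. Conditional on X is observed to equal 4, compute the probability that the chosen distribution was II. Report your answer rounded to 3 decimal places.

0.569

Likelihoods P(X=4 | ·): I: 0.103196; II: 0.0453908.
Posterior ∝ prior × likelihood. Numerator for II: 0.75·0.0453908 = 0.0340431.
Normalizing constant: 0.25·0.103196 + 0.75·0.0453908 = 0.059842.
P(II | observation) = 0.0340431 / 0.059842 = 0.568883.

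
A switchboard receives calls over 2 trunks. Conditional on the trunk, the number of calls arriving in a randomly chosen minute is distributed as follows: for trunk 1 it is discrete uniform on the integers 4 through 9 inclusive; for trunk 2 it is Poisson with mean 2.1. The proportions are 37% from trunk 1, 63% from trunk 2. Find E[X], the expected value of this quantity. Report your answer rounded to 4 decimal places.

Component means — 1: 6.5; 2: 2.1.
E[X] = 0.37·6.5 + 0.63·2.1 = 3.728.

3.7280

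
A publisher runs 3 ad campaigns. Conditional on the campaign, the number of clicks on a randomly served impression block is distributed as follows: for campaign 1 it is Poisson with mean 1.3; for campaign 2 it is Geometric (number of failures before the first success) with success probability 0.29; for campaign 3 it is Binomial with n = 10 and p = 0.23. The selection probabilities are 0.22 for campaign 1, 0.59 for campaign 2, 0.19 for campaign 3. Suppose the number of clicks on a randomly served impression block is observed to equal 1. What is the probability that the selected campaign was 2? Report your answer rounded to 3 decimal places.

0.504

Likelihoods P(X=1 | ·): 1: 0.354291; 2: 0.2059; 3: 0.218849.
Posterior ∝ prior × likelihood. Numerator for 2: 0.59·0.2059 = 0.121481.
Normalizing constant: 0.22·0.354291 + 0.59·0.2059 + 0.19·0.218849 = 0.241006.
P(2 | observation) = 0.121481 / 0.241006 = 0.504057.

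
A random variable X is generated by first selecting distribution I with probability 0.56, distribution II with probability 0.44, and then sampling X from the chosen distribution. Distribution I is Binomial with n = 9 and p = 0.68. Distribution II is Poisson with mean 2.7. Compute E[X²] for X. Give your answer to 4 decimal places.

26.4668

For each component E[X²] = Var + (mean)², giving I: 39.4128; II: 9.99.
Overall E[X²] = 0.56·39.4128 + 0.44·9.99 = 26.4668.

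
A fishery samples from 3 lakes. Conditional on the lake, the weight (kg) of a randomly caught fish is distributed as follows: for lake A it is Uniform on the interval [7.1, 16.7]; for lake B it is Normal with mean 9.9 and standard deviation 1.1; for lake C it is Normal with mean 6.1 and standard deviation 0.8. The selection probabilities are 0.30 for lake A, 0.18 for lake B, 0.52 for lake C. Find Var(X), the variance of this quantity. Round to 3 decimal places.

9.670

Per component, A: μ=11.9, E[X²]=149.29; B: μ=9.9, E[X²]=99.22; C: μ=6.1, E[X²]=37.85.
E[X] = 0.3·11.9 + 0.18·9.9 + 0.52·6.1 = 8.524.
E[X²] = 0.3·149.29 + 0.18·99.22 + 0.52·37.85 = 82.3286.
Var(X) = E[X²] − (E[X])² = 82.3286 − 72.6586 = 9.67002.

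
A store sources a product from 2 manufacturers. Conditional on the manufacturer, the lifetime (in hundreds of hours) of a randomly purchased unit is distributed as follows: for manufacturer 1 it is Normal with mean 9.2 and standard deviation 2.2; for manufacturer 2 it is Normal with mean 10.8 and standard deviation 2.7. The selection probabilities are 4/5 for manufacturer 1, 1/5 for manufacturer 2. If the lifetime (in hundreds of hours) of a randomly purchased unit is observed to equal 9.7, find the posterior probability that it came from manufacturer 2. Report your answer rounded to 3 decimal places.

Likelihoods f(9.7 | ·): 1: 0.176714; 2: 0.135989.
Posterior ∝ prior × likelihood. Numerator for 2: 0.2·0.135989 = 0.0271978.
Normalizing constant: 0.8·0.176714 + 0.2·0.135989 = 0.168569.
P(2 | observation) = 0.0271978 / 0.168569 = 0.161345.

0.161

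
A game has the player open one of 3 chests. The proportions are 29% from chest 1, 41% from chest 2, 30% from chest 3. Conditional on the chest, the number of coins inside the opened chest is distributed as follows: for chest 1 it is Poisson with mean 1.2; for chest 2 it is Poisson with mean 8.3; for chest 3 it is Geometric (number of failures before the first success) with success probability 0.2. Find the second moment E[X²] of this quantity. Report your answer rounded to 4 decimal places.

43.2135

For each component E[X²] = Var + (mean)², giving 1: 2.64; 2: 77.19; 3: 36.
Overall E[X²] = 0.29·2.64 + 0.41·77.19 + 0.3·36 = 43.2135.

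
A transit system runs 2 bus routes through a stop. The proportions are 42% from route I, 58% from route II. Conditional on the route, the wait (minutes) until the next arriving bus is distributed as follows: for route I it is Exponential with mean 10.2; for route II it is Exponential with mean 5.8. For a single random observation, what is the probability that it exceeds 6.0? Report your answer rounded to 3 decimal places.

Conditional on each route, P(X > 6.0): I: 0.555306; II: 0.35541.
By total probability, P(X > 6.0) = 0.42·0.555306 + 0.58·0.35541 = 0.439367.

0.439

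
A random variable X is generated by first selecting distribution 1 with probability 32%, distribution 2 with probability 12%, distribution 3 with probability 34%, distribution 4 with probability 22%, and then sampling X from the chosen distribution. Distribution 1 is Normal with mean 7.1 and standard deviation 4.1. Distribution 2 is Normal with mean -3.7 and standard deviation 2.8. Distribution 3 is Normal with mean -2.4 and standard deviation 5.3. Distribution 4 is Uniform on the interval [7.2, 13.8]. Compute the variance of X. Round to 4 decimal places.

49.6209

Per component, 1: μ=7.1, E[X²]=67.22; 2: μ=-3.7, E[X²]=21.53; 3: μ=-2.4, E[X²]=33.85; 4: μ=10.5, E[X²]=113.88.
E[X] = 0.32·7.1 + 0.12·-3.7 + 0.34·-2.4 + 0.22·10.5 = 3.322.
E[X²] = 0.32·67.22 + 0.12·21.53 + 0.34·33.85 + 0.22·113.88 = 60.6566.
Var(X) = E[X²] − (E[X])² = 60.6566 − 11.0357 = 49.6209.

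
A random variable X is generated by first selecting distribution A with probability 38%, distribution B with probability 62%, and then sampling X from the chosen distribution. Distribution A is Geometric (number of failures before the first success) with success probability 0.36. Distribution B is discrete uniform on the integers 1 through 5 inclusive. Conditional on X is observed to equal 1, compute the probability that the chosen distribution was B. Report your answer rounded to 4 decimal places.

Likelihoods P(X=1 | ·): A: 0.2304; B: 0.2.
Posterior ∝ prior × likelihood. Numerator for B: 0.62·0.2 = 0.124.
Normalizing constant: 0.38·0.2304 + 0.62·0.2 = 0.211552.
P(B | observation) = 0.124 / 0.211552 = 0.586144.

0.5861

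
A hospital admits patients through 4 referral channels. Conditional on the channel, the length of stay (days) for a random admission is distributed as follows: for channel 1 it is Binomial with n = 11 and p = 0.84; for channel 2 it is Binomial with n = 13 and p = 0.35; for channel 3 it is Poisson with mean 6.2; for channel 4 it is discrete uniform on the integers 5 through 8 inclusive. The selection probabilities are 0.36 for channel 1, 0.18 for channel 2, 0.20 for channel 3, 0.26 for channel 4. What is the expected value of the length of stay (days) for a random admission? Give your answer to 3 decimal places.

Component means — 1: 9.24; 2: 4.55; 3: 6.2; 4: 6.5.
E[X] = 0.36·9.24 + 0.18·4.55 + 0.2·6.2 + 0.26·6.5 = 7.0754.

7.075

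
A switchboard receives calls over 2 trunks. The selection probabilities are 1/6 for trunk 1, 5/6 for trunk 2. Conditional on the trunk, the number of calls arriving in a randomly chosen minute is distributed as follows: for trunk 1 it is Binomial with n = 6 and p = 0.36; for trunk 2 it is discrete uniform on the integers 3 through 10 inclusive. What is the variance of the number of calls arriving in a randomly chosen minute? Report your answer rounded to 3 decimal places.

7.221

Per component, 1: μ=2.16, E[X²]=6.048; 2: μ=6.5, E[X²]=47.5.
E[X] = 0.166667·2.16 + 0.833333·6.5 = 5.77667.
E[X²] = 0.166667·6.048 + 0.833333·47.5 = 40.5913.
Var(X) = E[X²] − (E[X])² = 40.5913 − 33.3699 = 7.22146.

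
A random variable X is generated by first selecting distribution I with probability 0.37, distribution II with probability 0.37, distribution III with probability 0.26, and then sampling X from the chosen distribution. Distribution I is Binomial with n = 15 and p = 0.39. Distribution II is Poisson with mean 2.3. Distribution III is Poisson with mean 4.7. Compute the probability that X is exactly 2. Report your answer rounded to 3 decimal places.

0.134

Conditional on each component, P(X = 2): I: 0.0258587; II: 0.265185; III: 0.100457.
By total probability, P(X = 2) = 0.37·0.0258587 + 0.37·0.265185 + 0.26·0.100457 = 0.133805.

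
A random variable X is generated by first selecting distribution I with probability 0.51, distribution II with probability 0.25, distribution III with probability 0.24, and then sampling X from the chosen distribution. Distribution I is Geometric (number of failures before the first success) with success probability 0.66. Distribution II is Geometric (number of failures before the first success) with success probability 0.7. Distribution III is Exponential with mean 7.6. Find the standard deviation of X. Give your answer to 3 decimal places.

4.863

Per component, I: μ=0.515152, E[X²]=1.04591; II: μ=0.428571, E[X²]=0.795918; III: μ=7.6, E[X²]=115.52.
E[X] = 0.51·0.515152 + 0.25·0.428571 + 0.24·7.6 = 2.19387.
E[X²] = 0.51·1.04591 + 0.25·0.795918 + 0.24·115.52 = 28.4572.
Var(X) = E[X²] − (E[X])² = 28.4572 − 4.81307 = 23.6441.
SD(X) = √23.6441 = 4.86252.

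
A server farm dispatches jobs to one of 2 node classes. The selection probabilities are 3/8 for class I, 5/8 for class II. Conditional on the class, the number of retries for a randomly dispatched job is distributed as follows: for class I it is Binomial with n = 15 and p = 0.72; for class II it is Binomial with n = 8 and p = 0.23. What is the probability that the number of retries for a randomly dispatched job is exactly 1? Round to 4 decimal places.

Conditional on each class, P(X = 1): I: 1.96624e-07; II: 0.295293.
By total probability, P(X = 1) = 0.375·1.96624e-07 + 0.625·0.295293 = 0.184558.

0.1846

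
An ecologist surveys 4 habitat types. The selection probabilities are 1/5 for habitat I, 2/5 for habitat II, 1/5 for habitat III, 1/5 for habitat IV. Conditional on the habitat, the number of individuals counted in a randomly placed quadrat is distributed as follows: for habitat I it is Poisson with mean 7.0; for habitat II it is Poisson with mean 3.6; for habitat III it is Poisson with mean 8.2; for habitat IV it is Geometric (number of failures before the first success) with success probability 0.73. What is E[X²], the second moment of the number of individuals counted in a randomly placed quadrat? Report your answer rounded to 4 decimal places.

For each component E[X²] = Var + (mean)², giving I: 56; II: 16.56; III: 75.44; IV: 0.64346.
Overall E[X²] = 0.2·56 + 0.4·16.56 + 0.2·75.44 + 0.2·0.64346 = 33.0407.

33.0407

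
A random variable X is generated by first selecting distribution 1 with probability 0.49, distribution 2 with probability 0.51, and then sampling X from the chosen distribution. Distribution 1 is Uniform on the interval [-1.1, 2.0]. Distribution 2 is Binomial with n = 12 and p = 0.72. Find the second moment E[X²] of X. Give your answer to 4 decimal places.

For each component E[X²] = Var + (mean)², giving 1: 1.00333; 2: 77.0688.
Overall E[X²] = 0.49·1.00333 + 0.51·77.0688 = 39.7967.

39.7967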